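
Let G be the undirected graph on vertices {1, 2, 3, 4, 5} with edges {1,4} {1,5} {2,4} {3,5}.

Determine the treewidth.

1

A width-1 tree decomposition is:
Bags: B1 = {3, 5}  B2 = {1, 5}  B3 = {1, 4}  B4 = {2, 4}
Tree: B1–B2, B2–B3, B3–B4
Every bag has size at most 2, so the width is 2 − 1 = 1 and tw(G) ≤ 1. G has an edge, so its treewidth is at least 1. Therefore the treewidth is 1.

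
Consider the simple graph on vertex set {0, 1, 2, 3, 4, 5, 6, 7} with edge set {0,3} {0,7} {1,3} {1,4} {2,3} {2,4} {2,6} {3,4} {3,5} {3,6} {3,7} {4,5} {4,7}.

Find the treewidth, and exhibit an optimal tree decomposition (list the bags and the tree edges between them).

Treewidth 2.
Bags: B1 = {0, 3, 7}  B2 = {3, 4, 7}  B3 = {1, 3, 4}  B4 = {2, 3, 4}  B5 = {3, 4, 5}  B6 = {2, 3, 6}
Tree: B1–B2, B2–B3, B2–B4, B4–B5, B4–B6

Each bag holds 3 vertices, so the decomposition has width 2, which upper-bounds the treewidth. Conversely, {0, 3, 7} is a clique of size 3, and the vertices of any clique must share a bag in every tree decomposition; so some bag has ≥ 3 vertices and tw(G) ≥ 2. Combining the bounds, tw(G) = 2.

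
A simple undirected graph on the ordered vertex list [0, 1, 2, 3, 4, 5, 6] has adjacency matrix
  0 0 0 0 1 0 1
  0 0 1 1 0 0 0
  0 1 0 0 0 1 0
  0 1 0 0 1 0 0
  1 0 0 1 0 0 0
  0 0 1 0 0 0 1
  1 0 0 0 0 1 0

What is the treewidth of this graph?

2

A width-2 tree decomposition is:
Bags: B1 = {0, 4, 6}  B2 = {4, 5, 6}  B3 = {2, 4, 5}  B4 = {1, 2, 4}  B5 = {1, 3, 4}
Tree: B1–B2, B2–B3, B3–B4, B4–B5
Every bag has size at most 3, so the width is 3 − 1 = 2 and tw(G) ≤ 2. For the lower bound, G contains the cycle 4–0–6–5–2–1–3–4, so G is not a forest; only forests have treewidth ≤ 1, hence tw(G) ≥ 2. Hence tw(G) = 2 exactly.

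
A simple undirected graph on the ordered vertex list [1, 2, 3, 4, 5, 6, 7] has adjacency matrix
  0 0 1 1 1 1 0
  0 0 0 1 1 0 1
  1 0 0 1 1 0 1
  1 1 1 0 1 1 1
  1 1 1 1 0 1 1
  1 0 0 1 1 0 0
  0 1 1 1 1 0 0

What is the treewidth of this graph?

A width-3 tree decomposition is:
Bags: B1 = {1, 3, 4, 5}  B2 = {1, 4, 5, 6}  B3 = {3, 4, 5, 7}  B4 = {2, 4, 5, 7}
Tree: B1–B2, B1–B3, B3–B4
The largest bag has 4 vertices, giving width 3; this decomposition certifies tw(G) ≤ 3. Conversely, {1, 3, 4, 5} is a clique of size 4, and the vertices of any clique must share a bag in every tree decomposition; so some bag has ≥ 4 vertices and tw(G) ≥ 3. Therefore the treewidth is 3.

3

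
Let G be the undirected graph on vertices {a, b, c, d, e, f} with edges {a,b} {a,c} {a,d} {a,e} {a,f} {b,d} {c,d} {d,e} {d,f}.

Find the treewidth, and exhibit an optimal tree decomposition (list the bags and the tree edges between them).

Treewidth 2.
Bags: B1 = {a, d, e}  B2 = {a, d, f}  B3 = {a, b, d}  B4 = {a, c, d}
Tree: B1–B2, B2–B3, B2–B4

The largest bag has 3 vertices, giving width 2; this decomposition certifies tw(G) ≤ 2. Conversely, {a, d, e} is a clique of size 3, and the vertices of any clique must share a bag in every tree decomposition; so some bag has ≥ 3 vertices and tw(G) ≥ 2. Hence tw(G) = 2 exactly.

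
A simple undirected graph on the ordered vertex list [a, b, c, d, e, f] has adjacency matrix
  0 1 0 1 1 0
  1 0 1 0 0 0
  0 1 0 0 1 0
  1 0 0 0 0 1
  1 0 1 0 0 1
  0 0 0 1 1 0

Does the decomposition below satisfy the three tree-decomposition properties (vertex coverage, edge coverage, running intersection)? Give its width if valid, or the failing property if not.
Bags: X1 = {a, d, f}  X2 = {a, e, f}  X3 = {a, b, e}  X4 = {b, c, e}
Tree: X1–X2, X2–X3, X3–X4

Every vertex of G appears in some bag (union = {a, b, c, d, e, f}); every edge is covered by a bag; and for each vertex v the set of bags containing v is connected in the bag tree. The decomposition is therefore valid. The largest bag has 3 vertices, so the width is 2.

Yes; width 2.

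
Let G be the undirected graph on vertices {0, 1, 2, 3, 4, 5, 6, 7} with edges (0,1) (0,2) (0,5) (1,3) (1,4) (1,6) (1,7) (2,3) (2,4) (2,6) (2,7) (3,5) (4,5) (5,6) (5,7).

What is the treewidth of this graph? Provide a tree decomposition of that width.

Every bag has size at most 4, so the width is 4 − 1 = 3 and tw(G) ≤ 3. For the lower bound: the 4 vertex sets {5,6}, {2,7}, {1}, {0} are disjoint, each induces a connected subgraph, and every pair is joined by at least one edge of G. Contracting each set to a single vertex therefore yields K_{4} as a minor, and since treewidth is minor-monotone, tw(G) ≥ tw(K_{4}) = 3. The upper and lower bounds meet at 3, so that is the treewidth.

Treewidth 3.
Bags: B1 = {1, 2, 5, 6}  B2 = {1, 2, 5, 7}  B3 = {0, 1, 2, 5}  B4 = {1, 2, 4, 5}  B5 = {1, 2, 3, 5}
Tree: B1–B2, B2–B3, B3–B4, B4–B5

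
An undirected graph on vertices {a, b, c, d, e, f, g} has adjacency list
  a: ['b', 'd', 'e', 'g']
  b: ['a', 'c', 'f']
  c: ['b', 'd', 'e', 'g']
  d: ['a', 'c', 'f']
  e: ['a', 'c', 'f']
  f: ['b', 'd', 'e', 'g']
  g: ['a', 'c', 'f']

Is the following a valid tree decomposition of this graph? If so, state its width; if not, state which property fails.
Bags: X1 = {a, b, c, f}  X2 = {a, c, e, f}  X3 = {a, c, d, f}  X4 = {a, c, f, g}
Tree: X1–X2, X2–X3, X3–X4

Every vertex of G appears in some bag (union = {a, b, c, d, e, f, g}); every edge is covered by a bag; and for each vertex v the set of bags containing v is connected in the bag tree. The decomposition is therefore valid. The largest bag has 4 vertices, so the width is 3.

Yes; width 3.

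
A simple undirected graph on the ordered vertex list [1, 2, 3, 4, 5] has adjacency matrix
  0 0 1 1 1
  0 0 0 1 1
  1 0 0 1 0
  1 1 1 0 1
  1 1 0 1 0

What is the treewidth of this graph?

A width-2 tree decomposition is:
Bags: B1 = {2, 4, 5}  B2 = {1, 4, 5}  B3 = {1, 3, 4}
Tree: B1–B2, B2–B3
Every bag has size at most 3, so the width is 3 − 1 = 2 and tw(G) ≤ 2. Conversely, {1, 3, 4} is a clique of size 3, and the vertices of any clique must share a bag in every tree decomposition; so some bag has ≥ 3 vertices and tw(G) ≥ 2. Hence tw(G) = 2 exactly.

2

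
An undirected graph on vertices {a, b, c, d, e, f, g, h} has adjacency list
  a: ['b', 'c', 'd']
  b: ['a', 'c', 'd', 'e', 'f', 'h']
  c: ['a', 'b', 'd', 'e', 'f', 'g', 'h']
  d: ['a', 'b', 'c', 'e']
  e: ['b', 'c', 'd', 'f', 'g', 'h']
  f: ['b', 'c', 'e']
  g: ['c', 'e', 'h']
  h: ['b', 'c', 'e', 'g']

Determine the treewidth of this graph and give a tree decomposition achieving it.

Each bag holds 4 vertices, so the decomposition has width 3, which upper-bounds the treewidth. On the other hand G contains the 4-clique {c, e, g, h}. A clique must lie in a single bag of any decomposition, so no decomposition can have width below 3. Therefore the treewidth is 3.

Treewidth 3.
Bags: B1 = {b, c, e, h}  B2 = {b, c, d, e}  B3 = {b, c, e, f}  B4 = {a, b, c, d}  B5 = {c, e, g, h}
Tree: B1–B2, B2–B3, B2–B4, B1–B5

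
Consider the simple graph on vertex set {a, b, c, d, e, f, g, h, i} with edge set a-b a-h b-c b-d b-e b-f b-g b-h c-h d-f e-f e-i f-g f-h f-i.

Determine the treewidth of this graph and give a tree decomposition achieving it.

Every bag has size at most 3, so the width is 3 − 1 = 2 and tw(G) ≤ 2. For the lower bound, the 3 vertices {a, b, h} are pairwise adjacent, and any tree decomposition puts a clique entirely inside one bag — forcing width ≥ 2. The upper and lower bounds meet at 2, so that is the treewidth.

Treewidth 2.
One such decomposition:
Bags: B1 = {b, f, g}  B2 = {b, d, f}  B3 = {b, f, h}  B4 = {a, b, h}  B5 = {b, c, h}  B6 = {b, e, f}  B7 = {e, f, i}
Tree: B1–B2, B2–B3, B3–B4, B4–B5, B2–B6, B6–B7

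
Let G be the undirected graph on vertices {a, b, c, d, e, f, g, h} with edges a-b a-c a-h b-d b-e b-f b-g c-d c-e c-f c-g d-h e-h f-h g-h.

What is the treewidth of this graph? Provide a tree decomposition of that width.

Every bag has size at most 4, so the width is 4 − 1 = 3 and tw(G) ≤ 3. For the lower bound: the 4 vertex sets {a,c}, {f,h}, {b}, {g} are disjoint, each induces a connected subgraph, and every pair is joined by at least one edge of G. Contracting each set to a single vertex therefore yields K_{4} as a minor, and since treewidth is minor-monotone, tw(G) ≥ tw(K_{4}) = 3. The upper and lower bounds meet at 3, so that is the treewidth.

Treewidth 3.
Bags: B1 = {a, b, c, h}  B2 = {b, c, f, h}  B3 = {b, c, g, h}  B4 = {b, c, e, h}  B5 = {b, c, d, h}
Tree: B1–B2, B2–B3, B3–B4, B4–B5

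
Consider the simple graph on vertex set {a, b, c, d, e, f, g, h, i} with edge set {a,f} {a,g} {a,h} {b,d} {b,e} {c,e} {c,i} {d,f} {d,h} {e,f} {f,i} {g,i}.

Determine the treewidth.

3

A width-3 tree decomposition is:
Bags: B1 = {a, c, g, i}  B2 = {a, c, f, i}  B3 = {a, c, e, f}  B4 = {a, e, f, h}  B5 = {d, e, f, h}  B6 = {b, d, e, h}
Tree: B1–B2, B2–B3, B3–B4, B4–B5, B5–B6
Every bag has size at most 4, so the width is 4 − 1 = 3 and tw(G) ≤ 3. For the lower bound: the 4 vertex sets {c,g,i}, {a}, {f}, {b,d,e,h} are disjoint, each induces a connected subgraph, and every pair is joined by at least one edge of G. Contracting each set to a single vertex therefore yields K_{4} as a minor, and since treewidth is minor-monotone, tw(G) ≥ tw(K_{4}) = 3. Hence tw(G) = 3 exactly.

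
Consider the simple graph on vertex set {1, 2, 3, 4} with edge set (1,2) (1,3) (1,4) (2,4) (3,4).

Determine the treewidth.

A width-2 tree decomposition is:
Bags: B1 = {1, 3, 4}  B2 = {1, 2, 4}
Tree: B1–B2
Every bag has size at most 3, so the width is 3 − 1 = 2 and tw(G) ≤ 2. On the other hand G contains the 3-clique {1, 2, 4}. A clique must lie in a single bag of any decomposition, so no decomposition can have width below 2. Hence tw(G) = 2 exactly.

2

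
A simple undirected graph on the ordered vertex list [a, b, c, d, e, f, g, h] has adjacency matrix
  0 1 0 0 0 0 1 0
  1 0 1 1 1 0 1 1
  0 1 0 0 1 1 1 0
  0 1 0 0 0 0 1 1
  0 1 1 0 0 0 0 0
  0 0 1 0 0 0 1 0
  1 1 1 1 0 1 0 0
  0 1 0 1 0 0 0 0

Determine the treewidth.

A width-2 tree decomposition is:
Bags: B1 = {b, c, g}  B2 = {b, d, g}  B3 = {b, c, e}  B4 = {a, b, g}  B5 = {c, f, g}  B6 = {b, d, h}
Tree: B1–B2, B1–B3, B1–B4, B1–B5, B2–B6
Every bag has size at most 3, so the width is 3 − 1 = 2 and tw(G) ≤ 2. For the lower bound, the 3 vertices {c, f, g} are pairwise adjacent, and any tree decomposition puts a clique entirely inside one bag — forcing width ≥ 2. Hence tw(G) = 2 exactly.

2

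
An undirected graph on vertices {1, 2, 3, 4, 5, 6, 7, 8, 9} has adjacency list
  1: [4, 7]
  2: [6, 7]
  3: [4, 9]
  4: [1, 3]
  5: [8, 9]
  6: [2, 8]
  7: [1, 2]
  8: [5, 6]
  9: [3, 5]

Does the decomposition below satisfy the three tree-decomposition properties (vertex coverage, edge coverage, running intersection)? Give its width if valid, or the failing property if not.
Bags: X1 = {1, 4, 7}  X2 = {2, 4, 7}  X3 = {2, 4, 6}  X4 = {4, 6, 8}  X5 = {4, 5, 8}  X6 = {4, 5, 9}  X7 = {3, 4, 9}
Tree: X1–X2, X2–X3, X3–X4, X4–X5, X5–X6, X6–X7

Yes; width 2.

Checking the three conditions: (i) the bags cover all of {1, 2, 3, 4, 5, 6, 7, 8, 9}; (ii) for each edge, some bag contains both endpoints; (iii) the bags containing any fixed vertex form a subtree. All hold, so the decomposition is valid with width 3 − 1 = 2.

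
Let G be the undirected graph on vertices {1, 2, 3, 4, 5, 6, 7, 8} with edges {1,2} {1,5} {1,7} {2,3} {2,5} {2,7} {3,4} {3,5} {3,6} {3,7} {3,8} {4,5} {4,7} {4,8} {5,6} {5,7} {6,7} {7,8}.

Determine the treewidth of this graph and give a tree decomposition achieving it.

The largest bag has 4 vertices, giving width 3; this decomposition certifies tw(G) ≤ 3. Conversely, {1, 2, 5, 7} is a clique of size 4, and the vertices of any clique must share a bag in every tree decomposition; so some bag has ≥ 4 vertices and tw(G) ≥ 3. Hence tw(G) = 3 exactly.

Treewidth 3.
Bags: B1 = {2, 3, 5, 7}  B2 = {1, 2, 5, 7}  B3 = {3, 4, 5, 7}  B4 = {3, 4, 7, 8}  B5 = {3, 5, 6, 7}
Tree: B1–B2, B1–B3, B3–B4, B3–B5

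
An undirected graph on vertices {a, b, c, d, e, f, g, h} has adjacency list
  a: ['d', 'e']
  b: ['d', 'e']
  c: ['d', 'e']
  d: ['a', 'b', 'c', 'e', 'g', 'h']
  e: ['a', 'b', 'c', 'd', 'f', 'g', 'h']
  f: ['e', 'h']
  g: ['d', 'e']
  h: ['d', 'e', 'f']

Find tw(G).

A width-2 tree decomposition is:
Bags: B1 = {e, f, h}  B2 = {d, e, h}  B3 = {c, d, e}  B4 = {b, d, e}  B5 = {d, e, g}  B6 = {a, d, e}
Tree: B1–B2, B2–B3, B2–B4, B4–B5, B5–B6
The largest bag has 3 vertices, giving width 2; this decomposition certifies tw(G) ≤ 2. Conversely, {d, e, g} is a clique of size 3, and the vertices of any clique must share a bag in every tree decomposition; so some bag has ≥ 3 vertices and tw(G) ≥ 2. Hence tw(G) = 2 exactly.

2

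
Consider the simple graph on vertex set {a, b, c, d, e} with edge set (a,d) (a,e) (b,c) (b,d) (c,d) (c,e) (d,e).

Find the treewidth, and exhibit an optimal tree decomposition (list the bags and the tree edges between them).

Treewidth 2.
Bags: B1 = {b, c, d}  B2 = {c, d, e}  B3 = {a, d, e}
Tree: B1–B2, B2–B3

Every bag has size at most 3, so the width is 3 − 1 = 2 and tw(G) ≤ 2. Conversely, {c, d, e} is a clique of size 3, and the vertices of any clique must share a bag in every tree decomposition; so some bag has ≥ 3 vertices and tw(G) ≥ 2. The upper and lower bounds meet at 2, so that is the treewidth.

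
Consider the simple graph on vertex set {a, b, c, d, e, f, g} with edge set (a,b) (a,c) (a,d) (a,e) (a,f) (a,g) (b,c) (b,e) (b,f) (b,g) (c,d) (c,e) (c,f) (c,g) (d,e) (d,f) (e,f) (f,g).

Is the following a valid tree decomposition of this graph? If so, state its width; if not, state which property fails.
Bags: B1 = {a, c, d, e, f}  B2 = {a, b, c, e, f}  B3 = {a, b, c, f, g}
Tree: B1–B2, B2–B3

Yes; width 4.

Checking the three conditions: (i) the bags cover all of {a, b, c, d, e, f, g}; (ii) for each edge, some bag contains both endpoints; (iii) the bags containing any fixed vertex form a subtree. All hold, so the decomposition is valid with width 5 − 1 = 4.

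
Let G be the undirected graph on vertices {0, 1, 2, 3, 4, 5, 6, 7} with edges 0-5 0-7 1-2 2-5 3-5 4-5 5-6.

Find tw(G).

1

A width-1 tree decomposition is:
Bags: B1 = {5, 6}  B2 = {3, 5}  B3 = {0, 5}  B4 = {0, 7}  B5 = {4, 5}  B6 = {2, 5}  B7 = {1, 2}
Tree: B1–B2, B1–B3, B3–B4, B2–B5, B2–B6, B6–B7
Each bag holds 2 vertices, so the decomposition has width 1, which upper-bounds the treewidth. Since G has at least one edge (e.g. 6–5), it is not an edgeless graph, so tw(G) ≥ 1. The upper and lower bounds meet at 1, so that is the treewidth.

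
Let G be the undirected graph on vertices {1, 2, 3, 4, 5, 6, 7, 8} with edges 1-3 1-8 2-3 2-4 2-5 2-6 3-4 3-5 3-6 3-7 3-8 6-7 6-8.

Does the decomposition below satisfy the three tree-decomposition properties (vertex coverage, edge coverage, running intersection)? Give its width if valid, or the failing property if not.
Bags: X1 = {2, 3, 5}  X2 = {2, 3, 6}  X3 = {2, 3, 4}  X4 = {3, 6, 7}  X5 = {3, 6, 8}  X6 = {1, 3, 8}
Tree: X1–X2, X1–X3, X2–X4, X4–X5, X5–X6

Vertex coverage: the bags together contain {1, 2, 3, 4, 5, 6, 7, 8}, the full vertex set. Edge coverage: each edge of G has both endpoints in at least one bag. Running intersection: for every vertex, the bags containing it form a connected subtree. All three properties hold, so this is a valid tree decomposition of width max|bag| − 1 = 2, and hence tw(G) ≤ 2.

Yes; width 2.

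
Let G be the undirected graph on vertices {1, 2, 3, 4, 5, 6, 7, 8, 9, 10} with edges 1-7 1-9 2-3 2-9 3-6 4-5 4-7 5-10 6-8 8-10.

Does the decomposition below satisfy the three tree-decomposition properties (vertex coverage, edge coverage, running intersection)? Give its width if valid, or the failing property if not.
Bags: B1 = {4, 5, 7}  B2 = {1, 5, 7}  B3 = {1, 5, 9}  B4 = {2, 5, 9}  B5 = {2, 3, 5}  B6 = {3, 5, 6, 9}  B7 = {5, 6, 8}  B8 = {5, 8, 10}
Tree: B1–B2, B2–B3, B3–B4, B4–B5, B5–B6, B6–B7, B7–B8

No — bags containing vertex 9 are not connected in the tree.

A tree decomposition must satisfy three properties: every vertex lies in some bag; for every edge, both endpoints lie together in some bag; and for every vertex, the bags containing it form a connected subtree. Here bags containing vertex 9 are not connected in the tree, so the decomposition is invalid.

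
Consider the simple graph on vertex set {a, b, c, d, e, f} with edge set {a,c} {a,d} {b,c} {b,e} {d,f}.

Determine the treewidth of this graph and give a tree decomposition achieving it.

Treewidth 1.
One such decomposition:
Bags: B1 = {d, f}  B2 = {a, d}  B3 = {a, c}  B4 = {b, c}  B5 = {b, e}
Tree: B1–B2, B2–B3, B3–B4, B4–B5

The largest bag has 2 vertices, giving width 1; this decomposition certifies tw(G) ≤ 1. G has an edge, so its treewidth is at least 1. Therefore the treewidth is 1.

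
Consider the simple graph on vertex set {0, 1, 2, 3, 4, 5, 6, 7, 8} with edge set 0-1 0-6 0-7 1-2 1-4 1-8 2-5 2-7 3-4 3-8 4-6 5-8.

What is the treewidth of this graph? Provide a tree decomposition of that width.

The largest bag has 4 vertices, giving width 3; this decomposition certifies tw(G) ≤ 3. For the lower bound: the 4 vertex sets {3,4,6}, {8}, {1}, {0,2,5,7} are disjoint, each induces a connected subgraph, and every pair is joined by at least one edge of G. Contracting each set to a single vertex therefore yields K_{4} as a minor, and since treewidth is minor-monotone, tw(G) ≥ tw(K_{4}) = 3. Therefore the treewidth is 3.

Treewidth 3.
One optimal decomposition is:
Bags: B1 = {3, 4, 6, 8}  B2 = {1, 4, 6, 8}  B3 = {0, 1, 6, 8}  B4 = {0, 1, 5, 8}  B5 = {0, 1, 2, 5}  B6 = {0, 2, 5, 7}
Tree: B1–B2, B2–B3, B3–B4, B4–B5, B5–B6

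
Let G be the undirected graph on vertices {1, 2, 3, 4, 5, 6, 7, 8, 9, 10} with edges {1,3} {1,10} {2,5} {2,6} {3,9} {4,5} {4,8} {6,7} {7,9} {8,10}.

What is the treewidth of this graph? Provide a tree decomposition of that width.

Treewidth 2.
Bags: B1 = {3, 7, 9}  B2 = {3, 6, 7}  B3 = {2, 3, 6}  B4 = {2, 3, 5}  B5 = {3, 4, 5}  B6 = {3, 4, 8}  B7 = {3, 8, 10}  B8 = {1, 3, 10}
Tree: B1–B2, B2–B3, B3–B4, B4–B5, B5–B6, B6–B7, B7–B8

The largest bag has 3 vertices, giving width 2; this decomposition certifies tw(G) ≤ 2. For the lower bound, G contains the cycle 3–9–7–6–2–5–4–8–10–1–3, so G is not a forest; only forests have treewidth ≤ 1, hence tw(G) ≥ 2. Combining the bounds, tw(G) = 2.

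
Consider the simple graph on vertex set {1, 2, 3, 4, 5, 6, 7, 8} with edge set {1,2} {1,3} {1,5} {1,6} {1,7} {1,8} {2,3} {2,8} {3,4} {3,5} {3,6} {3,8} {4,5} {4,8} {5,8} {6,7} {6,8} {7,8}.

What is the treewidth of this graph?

3

A width-3 tree decomposition is:
Bags: B1 = {1, 3, 5, 8}  B2 = {1, 3, 6, 8}  B3 = {1, 6, 7, 8}  B4 = {3, 4, 5, 8}  B5 = {1, 2, 3, 8}
Tree: B1–B2, B2–B3, B1–B4, B2–B5
The largest bag has 4 vertices, giving width 3; this decomposition certifies tw(G) ≤ 3. For the lower bound, the 4 vertices {1, 2, 3, 8} are pairwise adjacent, and any tree decomposition puts a clique entirely inside one bag — forcing width ≥ 3. Hence tw(G) = 3 exactly.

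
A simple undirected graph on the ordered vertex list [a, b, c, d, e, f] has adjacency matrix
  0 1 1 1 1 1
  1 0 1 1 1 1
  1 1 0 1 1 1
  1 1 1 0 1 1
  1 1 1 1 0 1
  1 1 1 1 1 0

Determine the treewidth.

5

A width-5 tree decomposition is:
Bags: B1 = {a, b, c, d, e, f}
Tree: (single bag)
With just one bag of size 6, the width is 6 − 1 = 5, so tw(G) ≤ 5. Conversely, {a, b, c, d, e, f} is a clique of size 6, and the vertices of any clique must share a bag in every tree decomposition; so some bag has ≥ 6 vertices and tw(G) ≥ 5. Therefore the treewidth is 5.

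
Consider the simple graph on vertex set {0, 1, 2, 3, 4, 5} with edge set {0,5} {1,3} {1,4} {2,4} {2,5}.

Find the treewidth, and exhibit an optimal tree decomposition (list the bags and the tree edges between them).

Treewidth 1.
Bags: B1 = {1, 3}  B2 = {1, 4}  B3 = {2, 4}  B4 = {2, 5}  B5 = {0, 5}
Tree: B1–B2, B2–B3, B3–B4, B4–B5

The largest bag has 2 vertices, giving width 1; this decomposition certifies tw(G) ≤ 1. G has an edge, so its treewidth is at least 1. Therefore the treewidth is 1.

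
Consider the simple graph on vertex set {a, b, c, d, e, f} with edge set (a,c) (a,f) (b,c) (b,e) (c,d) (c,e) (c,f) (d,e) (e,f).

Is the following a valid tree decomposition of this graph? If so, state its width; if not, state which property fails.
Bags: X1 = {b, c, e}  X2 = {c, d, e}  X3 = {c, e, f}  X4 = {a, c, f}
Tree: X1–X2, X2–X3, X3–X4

Checking the three conditions: (i) the bags cover all of {a, b, c, d, e, f}; (ii) for each edge, some bag contains both endpoints; (iii) the bags containing any fixed vertex form a subtree. All hold, so the decomposition is valid with width 3 − 1 = 2.

Yes; width 2.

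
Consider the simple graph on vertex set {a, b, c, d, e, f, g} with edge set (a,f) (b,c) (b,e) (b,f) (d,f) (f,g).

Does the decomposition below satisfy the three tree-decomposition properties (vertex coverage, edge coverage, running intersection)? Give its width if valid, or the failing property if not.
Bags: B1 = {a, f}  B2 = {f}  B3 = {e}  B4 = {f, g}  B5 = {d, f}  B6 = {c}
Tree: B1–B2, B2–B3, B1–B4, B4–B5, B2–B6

No — vertex b appears in no bag.

A tree decomposition must satisfy three properties: every vertex lies in some bag; for every edge, both endpoints lie together in some bag; and for every vertex, the bags containing it form a connected subtree. Here vertex b appears in no bag, so the decomposition is invalid.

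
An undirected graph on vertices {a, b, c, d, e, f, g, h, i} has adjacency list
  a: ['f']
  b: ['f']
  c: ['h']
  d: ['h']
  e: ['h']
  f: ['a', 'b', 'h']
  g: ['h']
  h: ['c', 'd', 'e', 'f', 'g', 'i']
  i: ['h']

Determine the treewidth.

A width-1 tree decomposition is:
Bags: B1 = {d, h}  B2 = {f, h}  B3 = {h, i}  B4 = {c, h}  B5 = {g, h}  B6 = {a, f}  B7 = {b, f}  B8 = {e, h}
Tree: B1–B2, B1–B3, B3–B4, B1–B5, B2–B6, B2–B7, B3–B8
Each bag holds 2 vertices, so the decomposition has width 1, which upper-bounds the treewidth. Any graph with an edge has treewidth ≥ 1, and G has the edge h–d. Combining the bounds, tw(G) = 1.

1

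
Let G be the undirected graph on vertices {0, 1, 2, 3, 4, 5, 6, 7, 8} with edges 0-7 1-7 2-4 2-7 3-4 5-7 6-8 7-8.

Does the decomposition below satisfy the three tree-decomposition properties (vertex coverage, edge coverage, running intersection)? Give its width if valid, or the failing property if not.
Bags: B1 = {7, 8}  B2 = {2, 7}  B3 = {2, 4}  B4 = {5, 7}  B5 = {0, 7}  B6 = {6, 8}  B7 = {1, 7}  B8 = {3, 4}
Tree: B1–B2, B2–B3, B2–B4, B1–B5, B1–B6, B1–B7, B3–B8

Every vertex of G appears in some bag (union = {0, 1, 2, 3, 4, 5, 6, 7, 8}); every edge is covered by a bag; and for each vertex v the set of bags containing v is connected in the bag tree. The decomposition is therefore valid. The largest bag has 2 vertices, so the width is 1.

Yes; width 1.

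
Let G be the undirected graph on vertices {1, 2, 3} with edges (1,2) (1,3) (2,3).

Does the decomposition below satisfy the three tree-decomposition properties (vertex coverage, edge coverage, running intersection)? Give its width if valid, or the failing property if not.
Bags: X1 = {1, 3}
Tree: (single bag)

No — vertex 2 appears in no bag.

A tree decomposition must satisfy three properties: every vertex lies in some bag; for every edge, both endpoints lie together in some bag; and for every vertex, the bags containing it form a connected subtree. Here vertex 2 appears in no bag, so the decomposition is invalid.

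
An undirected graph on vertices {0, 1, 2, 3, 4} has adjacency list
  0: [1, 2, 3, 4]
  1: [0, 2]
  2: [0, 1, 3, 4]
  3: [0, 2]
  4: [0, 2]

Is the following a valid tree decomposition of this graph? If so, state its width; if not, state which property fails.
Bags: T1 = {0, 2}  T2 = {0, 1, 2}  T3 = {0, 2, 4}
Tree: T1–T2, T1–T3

A tree decomposition must satisfy three properties: every vertex lies in some bag; for every edge, both endpoints lie together in some bag; and for every vertex, the bags containing it form a connected subtree. Here vertex 3 appears in no bag, so the decomposition is invalid.

No — vertex 3 appears in no bag.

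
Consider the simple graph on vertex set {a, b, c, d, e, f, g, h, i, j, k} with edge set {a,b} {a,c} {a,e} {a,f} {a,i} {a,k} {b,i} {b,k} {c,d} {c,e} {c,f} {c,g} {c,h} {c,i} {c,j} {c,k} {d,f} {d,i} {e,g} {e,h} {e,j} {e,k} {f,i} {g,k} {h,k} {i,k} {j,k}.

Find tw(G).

3

A width-3 tree decomposition is:
Bags: B1 = {a, c, e, k}  B2 = {a, c, i, k}  B3 = {c, e, j, k}  B4 = {a, c, f, i}  B5 = {c, e, h, k}  B6 = {c, d, f, i}  B7 = {a, b, i, k}  B8 = {c, e, g, k}
Tree: B1–B2, B1–B3, B2–B4, B3–B5, B4–B6, B2–B7, B1–B8
The largest bag has 4 vertices, giving width 3; this decomposition certifies tw(G) ≤ 3. On the other hand G contains the 4-clique {c, d, f, i}. A clique must lie in a single bag of any decomposition, so no decomposition can have width below 3. Combining the bounds, tw(G) = 3.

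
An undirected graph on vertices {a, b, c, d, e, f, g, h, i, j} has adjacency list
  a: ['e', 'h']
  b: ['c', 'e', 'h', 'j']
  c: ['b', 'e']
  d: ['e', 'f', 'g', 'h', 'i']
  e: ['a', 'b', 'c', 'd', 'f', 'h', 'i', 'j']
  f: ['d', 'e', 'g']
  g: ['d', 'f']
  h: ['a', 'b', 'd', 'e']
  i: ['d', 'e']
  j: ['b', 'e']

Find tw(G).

A width-2 tree decomposition is:
Bags: B1 = {b, e, h}  B2 = {b, c, e}  B3 = {d, e, h}  B4 = {d, e, f}  B5 = {d, e, i}  B6 = {b, e, j}  B7 = {a, e, h}  B8 = {d, f, g}
Tree: B1–B2, B1–B3, B3–B4, B4–B5, B2–B6, B3–B7, B4–B8
Each bag holds 3 vertices, so the decomposition has width 2, which upper-bounds the treewidth. For the lower bound, the 3 vertices {d, f, g} are pairwise adjacent, and any tree decomposition puts a clique entirely inside one bag — forcing width ≥ 2. Combining the bounds, tw(G) = 2.

2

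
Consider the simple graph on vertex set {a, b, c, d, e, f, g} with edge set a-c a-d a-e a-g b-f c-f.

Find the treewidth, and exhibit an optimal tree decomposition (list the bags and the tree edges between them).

Treewidth 1.
One such decomposition:
Bags: B1 = {a, g}  B2 = {a, c}  B3 = {a, e}  B4 = {c, f}  B5 = {b, f}  B6 = {a, d}
Tree: B1–B2, B2–B3, B2–B4, B4–B5, B3–B6

Every bag has size at most 2, so the width is 2 − 1 = 1 and tw(G) ≤ 1. G has an edge, so its treewidth is at least 1. Therefore the treewidth is 1.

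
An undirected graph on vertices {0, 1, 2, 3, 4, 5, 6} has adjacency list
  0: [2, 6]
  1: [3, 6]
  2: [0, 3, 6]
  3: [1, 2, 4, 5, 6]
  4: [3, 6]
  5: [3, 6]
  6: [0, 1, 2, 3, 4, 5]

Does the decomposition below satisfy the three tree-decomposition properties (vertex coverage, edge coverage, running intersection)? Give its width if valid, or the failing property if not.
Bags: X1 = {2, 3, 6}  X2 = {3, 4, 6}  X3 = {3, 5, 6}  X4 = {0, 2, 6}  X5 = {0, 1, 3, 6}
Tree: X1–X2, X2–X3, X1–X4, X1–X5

A tree decomposition must satisfy three properties: every vertex lies in some bag; for every edge, both endpoints lie together in some bag; and for every vertex, the bags containing it form a connected subtree. Here bags containing vertex 0 are not connected in the tree, so the decomposition is invalid.

No — bags containing vertex 0 are not connected in the tree.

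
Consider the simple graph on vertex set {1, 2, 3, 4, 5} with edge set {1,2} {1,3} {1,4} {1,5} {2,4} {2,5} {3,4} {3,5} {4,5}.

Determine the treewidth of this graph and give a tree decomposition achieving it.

Treewidth 3.
Bags: B1 = {1, 3, 4, 5}  B2 = {1, 2, 4, 5}
Tree: B1–B2

The largest bag has 4 vertices, giving width 3; this decomposition certifies tw(G) ≤ 3. For the lower bound, the 4 vertices {1, 2, 4, 5} are pairwise adjacent, and any tree decomposition puts a clique entirely inside one bag — forcing width ≥ 3. Hence tw(G) = 3 exactly.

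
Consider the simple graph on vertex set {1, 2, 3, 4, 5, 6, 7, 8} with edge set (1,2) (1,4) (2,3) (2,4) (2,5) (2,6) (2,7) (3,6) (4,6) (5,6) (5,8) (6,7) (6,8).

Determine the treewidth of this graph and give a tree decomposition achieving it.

The largest bag has 3 vertices, giving width 2; this decomposition certifies tw(G) ≤ 2. For the lower bound, the 3 vertices {5, 6, 8} are pairwise adjacent, and any tree decomposition puts a clique entirely inside one bag — forcing width ≥ 2. Combining the bounds, tw(G) = 2.

Treewidth 2.
One such decomposition:
Bags: B1 = {2, 5, 6}  B2 = {2, 6, 7}  B3 = {2, 4, 6}  B4 = {1, 2, 4}  B5 = {5, 6, 8}  B6 = {2, 3, 6}
Tree: B1–B2, B1–B3, B3–B4, B1–B5, B1–B6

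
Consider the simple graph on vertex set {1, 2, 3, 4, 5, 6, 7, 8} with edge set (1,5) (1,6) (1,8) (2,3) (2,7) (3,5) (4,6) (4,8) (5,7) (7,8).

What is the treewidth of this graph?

2

A width-2 tree decomposition is:
Bags: B1 = {1, 4, 6}  B2 = {1, 4, 8}  B3 = {1, 5, 8}  B4 = {5, 7, 8}  B5 = {3, 5, 7}  B6 = {2, 3, 7}
Tree: B1–B2, B2–B3, B3–B4, B4–B5, B5–B6
Every bag has size at most 3, so the width is 3 − 1 = 2 and tw(G) ≤ 2. The edges 6–4–8–1–6 form a cycle, so G is not a tree and its treewidth is at least 2. Hence tw(G) = 2 exactly.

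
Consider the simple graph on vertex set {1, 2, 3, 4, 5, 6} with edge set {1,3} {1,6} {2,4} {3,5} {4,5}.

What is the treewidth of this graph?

A width-1 tree decomposition is:
Bags: B1 = {4, 5}  B2 = {3, 5}  B3 = {1, 3}  B4 = {1, 6}  B5 = {2, 4}
Tree: B1–B2, B2–B3, B3–B4, B1–B5
The largest bag has 2 vertices, giving width 1; this decomposition certifies tw(G) ≤ 1. G has an edge, so its treewidth is at least 1. Hence tw(G) = 1 exactly.

1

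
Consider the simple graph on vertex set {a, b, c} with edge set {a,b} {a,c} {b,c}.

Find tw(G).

A width-2 tree decomposition is:
Bags: B1 = {a, b, c}
Tree: (single bag)
With just one bag of size 3, the width is 3 − 1 = 2, so tw(G) ≤ 2. Conversely, {a, b, c} is a clique of size 3, and the vertices of any clique must share a bag in every tree decomposition; so some bag has ≥ 3 vertices and tw(G) ≥ 2. Therefore the treewidth is 2.

2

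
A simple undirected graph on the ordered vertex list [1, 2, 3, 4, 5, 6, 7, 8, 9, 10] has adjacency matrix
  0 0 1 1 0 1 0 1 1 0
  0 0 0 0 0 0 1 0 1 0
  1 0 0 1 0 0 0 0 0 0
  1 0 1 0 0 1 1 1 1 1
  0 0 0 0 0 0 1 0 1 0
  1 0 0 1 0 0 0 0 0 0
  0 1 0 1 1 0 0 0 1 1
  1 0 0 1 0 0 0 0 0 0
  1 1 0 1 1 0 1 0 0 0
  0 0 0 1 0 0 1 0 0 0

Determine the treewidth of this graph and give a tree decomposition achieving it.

Every bag has size at most 3, so the width is 3 − 1 = 2 and tw(G) ≤ 2. For the lower bound, the 3 vertices {2, 7, 9} are pairwise adjacent, and any tree decomposition puts a clique entirely inside one bag — forcing width ≥ 2. Combining the bounds, tw(G) = 2.

Treewidth 2.
Bags: B1 = {1, 3, 4}  B2 = {1, 4, 9}  B3 = {4, 7, 9}  B4 = {5, 7, 9}  B5 = {4, 7, 10}  B6 = {1, 4, 6}  B7 = {2, 7, 9}  B8 = {1, 4, 8}
Tree: B1–B2, B2–B3, B3–B4, B3–B5, B2–B6, B3–B7, B2–B8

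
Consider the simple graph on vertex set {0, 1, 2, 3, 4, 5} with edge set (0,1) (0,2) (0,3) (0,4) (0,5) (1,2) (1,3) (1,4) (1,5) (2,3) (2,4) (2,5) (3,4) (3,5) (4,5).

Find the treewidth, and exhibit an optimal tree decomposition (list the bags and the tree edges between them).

Treewidth 5.
One such decomposition:
Bags: B1 = {0, 1, 2, 3, 4, 5}
Tree: (single bag)

With just one bag of size 6, the width is 6 − 1 = 5, so tw(G) ≤ 5. On the other hand G contains the 6-clique {0, 1, 2, 3, 4, 5}. A clique must lie in a single bag of any decomposition, so no decomposition can have width below 5. The upper and lower bounds meet at 5, so that is the treewidth.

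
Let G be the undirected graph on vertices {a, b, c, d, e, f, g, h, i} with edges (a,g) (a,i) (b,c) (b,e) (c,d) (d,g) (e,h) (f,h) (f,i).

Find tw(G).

2

A width-2 tree decomposition is:
Bags: B1 = {b, c, e}  B2 = {c, d, e}  B3 = {d, e, g}  B4 = {a, e, g}  B5 = {a, e, i}  B6 = {e, f, i}  B7 = {e, f, h}
Tree: B1–B2, B2–B3, B3–B4, B4–B5, B5–B6, B6–B7
Each bag holds 3 vertices, so the decomposition has width 2, which upper-bounds the treewidth. For the lower bound, G contains the cycle e–b–c–d–g–a–i–f–h–e, so G is not a forest; only forests have treewidth ≤ 1, hence tw(G) ≥ 2. Therefore the treewidth is 2.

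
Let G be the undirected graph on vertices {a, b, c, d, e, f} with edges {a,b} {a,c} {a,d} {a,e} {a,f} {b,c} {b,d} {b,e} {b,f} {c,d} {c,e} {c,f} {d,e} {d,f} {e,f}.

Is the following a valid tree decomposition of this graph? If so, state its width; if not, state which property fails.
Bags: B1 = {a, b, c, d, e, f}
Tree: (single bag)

Vertex coverage: the bags together contain {a, b, c, d, e, f}, the full vertex set. Edge coverage: each edge of G has both endpoints in at least one bag. Running intersection: for every vertex, the bags containing it form a connected subtree. All three properties hold, so this is a valid tree decomposition of width max|bag| − 1 = 5, and hence tw(G) ≤ 5.

Yes; width 5.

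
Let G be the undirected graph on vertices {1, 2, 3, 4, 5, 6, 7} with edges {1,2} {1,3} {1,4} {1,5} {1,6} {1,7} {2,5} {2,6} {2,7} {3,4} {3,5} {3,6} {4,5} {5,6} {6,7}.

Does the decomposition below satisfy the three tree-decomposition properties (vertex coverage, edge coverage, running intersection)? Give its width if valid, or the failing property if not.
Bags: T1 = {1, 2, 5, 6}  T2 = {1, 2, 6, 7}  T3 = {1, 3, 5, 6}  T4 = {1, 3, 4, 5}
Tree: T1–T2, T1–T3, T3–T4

Vertex coverage: the bags together contain {1, 2, 3, 4, 5, 6, 7}, the full vertex set. Edge coverage: each edge of G has both endpoints in at least one bag. Running intersection: for every vertex, the bags containing it form a connected subtree. All three properties hold, so this is a valid tree decomposition of width max|bag| − 1 = 3, and hence tw(G) ≤ 3.

Yes; width 3.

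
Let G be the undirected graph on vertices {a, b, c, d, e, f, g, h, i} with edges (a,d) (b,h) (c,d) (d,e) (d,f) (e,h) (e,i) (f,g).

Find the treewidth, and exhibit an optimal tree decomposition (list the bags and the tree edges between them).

Treewidth 1.
Bags: B1 = {e, i}  B2 = {d, e}  B3 = {d, f}  B4 = {f, g}  B5 = {e, h}  B6 = {a, d}  B7 = {c, d}  B8 = {b, h}
Tree: B1–B2, B2–B3, B3–B4, B2–B5, B2–B6, B6–B7, B5–B8

Every bag has size at most 2, so the width is 2 − 1 = 1 and tw(G) ≤ 1. G has an edge, so its treewidth is at least 1. Hence tw(G) = 1 exactly.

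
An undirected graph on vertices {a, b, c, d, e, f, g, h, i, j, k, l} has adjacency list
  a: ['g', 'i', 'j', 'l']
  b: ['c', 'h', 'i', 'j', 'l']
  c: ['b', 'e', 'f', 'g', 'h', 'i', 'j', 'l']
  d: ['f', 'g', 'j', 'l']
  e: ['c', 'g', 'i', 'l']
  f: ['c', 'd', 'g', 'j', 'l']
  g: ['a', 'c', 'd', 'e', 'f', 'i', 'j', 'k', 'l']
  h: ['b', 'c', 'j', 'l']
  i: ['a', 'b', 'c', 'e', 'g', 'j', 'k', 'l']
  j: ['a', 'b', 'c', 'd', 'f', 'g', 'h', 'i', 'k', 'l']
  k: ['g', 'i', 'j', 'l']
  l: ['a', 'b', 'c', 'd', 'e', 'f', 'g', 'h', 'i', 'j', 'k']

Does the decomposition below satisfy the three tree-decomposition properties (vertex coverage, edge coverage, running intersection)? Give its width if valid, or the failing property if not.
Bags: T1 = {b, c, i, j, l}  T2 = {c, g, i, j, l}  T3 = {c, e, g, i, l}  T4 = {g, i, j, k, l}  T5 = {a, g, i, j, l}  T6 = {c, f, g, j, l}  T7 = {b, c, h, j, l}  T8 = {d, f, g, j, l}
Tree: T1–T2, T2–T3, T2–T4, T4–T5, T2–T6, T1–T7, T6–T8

Yes; width 4.

Vertex coverage: the bags together contain {a, b, c, d, e, f, g, h, i, j, k, l}, the full vertex set. Edge coverage: each edge of G has both endpoints in at least one bag. Running intersection: for every vertex, the bags containing it form a connected subtree. All three properties hold, so this is a valid tree decomposition of width max|bag| − 1 = 4, and hence tw(G) ≤ 4.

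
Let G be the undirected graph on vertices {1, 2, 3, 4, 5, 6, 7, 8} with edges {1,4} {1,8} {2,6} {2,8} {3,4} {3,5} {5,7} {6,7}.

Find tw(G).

A width-2 tree decomposition is:
Bags: B1 = {2, 6, 7}  B2 = {2, 7, 8}  B3 = {1, 7, 8}  B4 = {1, 4, 7}  B5 = {3, 4, 7}  B6 = {3, 5, 7}
Tree: B1–B2, B2–B3, B3–B4, B4–B5, B5–B6
Each bag holds 3 vertices, so the decomposition has width 2, which upper-bounds the treewidth. For the lower bound, G contains the cycle 7–6–2–8–1–4–3–5–7, so G is not a forest; only forests have treewidth ≤ 1, hence tw(G) ≥ 2. Hence tw(G) = 2 exactly.

2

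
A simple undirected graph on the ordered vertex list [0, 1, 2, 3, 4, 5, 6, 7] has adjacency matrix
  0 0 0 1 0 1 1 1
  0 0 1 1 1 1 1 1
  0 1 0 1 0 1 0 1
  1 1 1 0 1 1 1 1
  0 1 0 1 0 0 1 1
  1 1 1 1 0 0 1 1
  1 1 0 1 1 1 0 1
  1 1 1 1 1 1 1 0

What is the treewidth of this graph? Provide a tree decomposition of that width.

Treewidth 4.
Bags: B1 = {1, 3, 5, 6, 7}  B2 = {0, 3, 5, 6, 7}  B3 = {1, 3, 4, 6, 7}  B4 = {1, 2, 3, 5, 7}
Tree: B1–B2, B1–B3, B1–B4

Every bag has size at most 5, so the width is 5 − 1 = 4 and tw(G) ≤ 4. Conversely, {0, 3, 5, 6, 7} is a clique of size 5, and the vertices of any clique must share a bag in every tree decomposition; so some bag has ≥ 5 vertices and tw(G) ≥ 4. Hence tw(G) = 4 exactly.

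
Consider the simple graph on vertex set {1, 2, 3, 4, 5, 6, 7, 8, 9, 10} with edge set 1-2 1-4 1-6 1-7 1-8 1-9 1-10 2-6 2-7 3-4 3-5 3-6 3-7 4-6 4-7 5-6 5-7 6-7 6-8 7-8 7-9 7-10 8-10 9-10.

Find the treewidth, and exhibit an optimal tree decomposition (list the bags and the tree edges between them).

Each bag holds 4 vertices, so the decomposition has width 3, which upper-bounds the treewidth. For the lower bound, the 4 vertices {1, 7, 9, 10} are pairwise adjacent, and any tree decomposition puts a clique entirely inside one bag — forcing width ≥ 3. The upper and lower bounds meet at 3, so that is the treewidth.

Treewidth 3.
One such decomposition:
Bags: B1 = {1, 2, 6, 7}  B2 = {1, 6, 7, 8}  B3 = {1, 7, 8, 10}  B4 = {1, 4, 6, 7}  B5 = {1, 7, 9, 10}  B6 = {3, 4, 6, 7}  B7 = {3, 5, 6, 7}
Tree: B1–B2, B2–B3, B1–B4, B3–B5, B4–B6, B6–B7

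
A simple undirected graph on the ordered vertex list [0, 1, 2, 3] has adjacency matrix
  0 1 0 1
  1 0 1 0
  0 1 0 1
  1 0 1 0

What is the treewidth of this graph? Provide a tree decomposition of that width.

Treewidth 2.
Bags: B1 = {0, 1, 3}  B2 = {1, 2, 3}
Tree: B1–B2

The largest bag has 3 vertices, giving width 2; this decomposition certifies tw(G) ≤ 2. For the lower bound, G contains the cycle 3–0–1–2–3, so G is not a forest; only forests have treewidth ≤ 1, hence tw(G) ≥ 2. The upper and lower bounds meet at 2, so that is the treewidth.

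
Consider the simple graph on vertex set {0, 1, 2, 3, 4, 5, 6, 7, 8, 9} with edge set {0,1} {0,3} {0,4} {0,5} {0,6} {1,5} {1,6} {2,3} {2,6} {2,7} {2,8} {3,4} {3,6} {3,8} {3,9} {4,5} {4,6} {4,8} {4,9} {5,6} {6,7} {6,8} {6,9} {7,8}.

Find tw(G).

A width-3 tree decomposition is:
Bags: B1 = {0, 3, 4, 6}  B2 = {3, 4, 6, 9}  B3 = {3, 4, 6, 8}  B4 = {2, 3, 6, 8}  B5 = {0, 4, 5, 6}  B6 = {0, 1, 5, 6}  B7 = {2, 6, 7, 8}
Tree: B1–B2, B1–B3, B3–B4, B1–B5, B5–B6, B4–B7
Each bag holds 4 vertices, so the decomposition has width 3, which upper-bounds the treewidth. On the other hand G contains the 4-clique {0, 1, 5, 6}. A clique must lie in a single bag of any decomposition, so no decomposition can have width below 3. Therefore the treewidth is 3.

3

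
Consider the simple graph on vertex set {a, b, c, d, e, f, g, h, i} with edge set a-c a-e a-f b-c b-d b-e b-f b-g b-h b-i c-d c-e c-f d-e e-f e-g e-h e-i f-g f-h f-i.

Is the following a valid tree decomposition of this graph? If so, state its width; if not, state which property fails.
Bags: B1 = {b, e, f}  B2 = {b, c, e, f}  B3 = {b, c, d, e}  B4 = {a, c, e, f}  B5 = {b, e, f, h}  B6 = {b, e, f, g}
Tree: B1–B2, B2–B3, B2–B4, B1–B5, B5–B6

A tree decomposition must satisfy three properties: every vertex lies in some bag; for every edge, both endpoints lie together in some bag; and for every vertex, the bags containing it form a connected subtree. Here vertex i appears in no bag, so the decomposition is invalid.

No — vertex i appears in no bag.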